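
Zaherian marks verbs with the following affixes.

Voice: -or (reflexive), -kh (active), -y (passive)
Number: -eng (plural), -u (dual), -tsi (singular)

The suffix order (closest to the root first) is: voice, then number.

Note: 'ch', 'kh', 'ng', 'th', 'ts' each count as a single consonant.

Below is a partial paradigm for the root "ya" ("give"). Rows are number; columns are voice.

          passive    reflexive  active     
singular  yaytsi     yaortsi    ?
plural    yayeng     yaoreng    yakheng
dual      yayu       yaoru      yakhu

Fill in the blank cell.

Attach voice active -kh → yakh.
Attach number singular -tsi → yakhtsi.

yakhtsi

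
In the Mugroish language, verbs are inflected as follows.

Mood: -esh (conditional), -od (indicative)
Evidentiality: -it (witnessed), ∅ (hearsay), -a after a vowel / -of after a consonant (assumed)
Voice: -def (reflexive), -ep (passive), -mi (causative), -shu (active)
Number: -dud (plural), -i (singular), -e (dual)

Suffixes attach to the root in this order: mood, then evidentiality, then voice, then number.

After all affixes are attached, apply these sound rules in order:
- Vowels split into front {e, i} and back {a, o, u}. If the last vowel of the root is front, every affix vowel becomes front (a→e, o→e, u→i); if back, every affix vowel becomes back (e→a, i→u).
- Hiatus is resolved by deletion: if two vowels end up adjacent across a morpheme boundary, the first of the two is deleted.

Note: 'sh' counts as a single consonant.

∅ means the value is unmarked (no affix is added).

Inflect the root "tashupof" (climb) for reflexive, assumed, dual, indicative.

Attach mood indicative -od → tashupofod.
Attach evidentiality assumed -of (after consonant 'd') → tashupofodof.
Attach voice reflexive -def → tashupofodofdef.
Attach number dual -e → tashupofodofdefe.
Apply vowel harmony: tashupofodofdefe → tashupofodofdafa.
Vowel deletion: no change.

tashupofodofdafa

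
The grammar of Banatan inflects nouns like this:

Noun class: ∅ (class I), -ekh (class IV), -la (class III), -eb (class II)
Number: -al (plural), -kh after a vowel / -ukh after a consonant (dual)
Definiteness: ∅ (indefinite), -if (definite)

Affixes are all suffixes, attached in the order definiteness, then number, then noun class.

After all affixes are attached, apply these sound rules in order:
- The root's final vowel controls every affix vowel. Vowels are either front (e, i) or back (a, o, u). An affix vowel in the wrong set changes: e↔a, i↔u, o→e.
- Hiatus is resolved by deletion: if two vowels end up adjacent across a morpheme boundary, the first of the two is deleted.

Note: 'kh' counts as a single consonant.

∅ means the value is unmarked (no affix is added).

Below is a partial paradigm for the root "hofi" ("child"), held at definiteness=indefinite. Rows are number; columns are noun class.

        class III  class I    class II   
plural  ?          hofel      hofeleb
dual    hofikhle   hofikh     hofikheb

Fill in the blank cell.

definiteness = indefinite: zero marking, form stays hofi.
Attach number plural -al → hofial.
Attach noun class class III -la → hofialla.
Apply vowel harmony: hofialla → hofielle.
Apply vowel deletion: hofielle → hofelle.

hofelle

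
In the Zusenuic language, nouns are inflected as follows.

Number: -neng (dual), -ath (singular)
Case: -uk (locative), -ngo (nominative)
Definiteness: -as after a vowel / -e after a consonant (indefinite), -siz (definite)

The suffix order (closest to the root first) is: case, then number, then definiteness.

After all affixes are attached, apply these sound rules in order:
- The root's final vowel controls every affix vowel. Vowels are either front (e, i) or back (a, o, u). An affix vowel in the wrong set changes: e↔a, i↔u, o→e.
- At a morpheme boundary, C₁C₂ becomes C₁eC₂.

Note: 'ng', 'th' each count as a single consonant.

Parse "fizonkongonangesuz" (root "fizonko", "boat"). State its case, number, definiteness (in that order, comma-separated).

nominative, dual, definite

Segment: fizonko-ngo-neng-siz.
case: -ngo → nominative.
number: -neng → dual.
definiteness: -siz → definite.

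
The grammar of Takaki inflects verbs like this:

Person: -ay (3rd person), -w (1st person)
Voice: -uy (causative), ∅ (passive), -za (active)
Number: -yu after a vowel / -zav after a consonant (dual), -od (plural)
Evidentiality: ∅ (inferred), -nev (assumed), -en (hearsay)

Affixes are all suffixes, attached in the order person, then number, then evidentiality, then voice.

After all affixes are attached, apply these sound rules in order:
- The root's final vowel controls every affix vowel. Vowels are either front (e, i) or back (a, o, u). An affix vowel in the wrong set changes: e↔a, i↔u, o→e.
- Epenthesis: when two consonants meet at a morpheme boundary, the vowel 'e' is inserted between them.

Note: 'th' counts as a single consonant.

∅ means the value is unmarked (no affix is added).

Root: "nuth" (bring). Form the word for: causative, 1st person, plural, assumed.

nuthewodenavuy

Attach person 1st person -w → nuthw.
Attach number plural -od → nuthwod.
Attach evidentiality assumed -nev → nuthwodnev.
Attach voice causative -uy → nuthwodnevuy.
Apply vowel harmony: nuthwodnevuy → nuthwodnavuy.
Apply epenthesis: nuthwodnavuy → nuthewodenavuy.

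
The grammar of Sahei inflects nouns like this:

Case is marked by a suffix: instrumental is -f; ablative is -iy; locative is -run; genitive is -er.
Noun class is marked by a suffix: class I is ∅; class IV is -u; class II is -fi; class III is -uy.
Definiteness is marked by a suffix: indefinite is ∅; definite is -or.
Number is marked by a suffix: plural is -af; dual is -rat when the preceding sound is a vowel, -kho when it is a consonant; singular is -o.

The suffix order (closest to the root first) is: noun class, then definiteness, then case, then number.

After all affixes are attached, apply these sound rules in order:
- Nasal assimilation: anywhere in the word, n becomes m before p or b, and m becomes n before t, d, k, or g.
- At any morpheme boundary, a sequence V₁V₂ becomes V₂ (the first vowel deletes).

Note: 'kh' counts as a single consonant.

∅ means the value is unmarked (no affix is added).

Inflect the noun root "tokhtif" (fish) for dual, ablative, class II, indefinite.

tokhtiffiykho

Attach noun class class II -fi → tokhtiffi.
definiteness = indefinite: zero marking, form stays tokhtiffi.
Attach case ablative -iy → tokhtiffiiy.
Attach number dual -kho (after consonant 'y') → tokhtiffiiykho.
Nasal assimilation: no change.
Apply vowel deletion: tokhtiffiiykho → tokhtiffiykho.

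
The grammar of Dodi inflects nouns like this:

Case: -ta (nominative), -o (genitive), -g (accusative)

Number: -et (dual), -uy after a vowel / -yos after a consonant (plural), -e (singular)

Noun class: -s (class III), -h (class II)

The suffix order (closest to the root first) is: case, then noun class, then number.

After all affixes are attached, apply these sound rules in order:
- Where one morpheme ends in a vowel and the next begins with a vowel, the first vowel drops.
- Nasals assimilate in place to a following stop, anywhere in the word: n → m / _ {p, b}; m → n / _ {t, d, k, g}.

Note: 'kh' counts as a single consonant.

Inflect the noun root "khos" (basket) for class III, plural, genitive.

Attach case genitive -o → khoso.
Attach noun class class III -s → khosos.
Attach number plural -yos (after consonant 's') → khososyos.
Vowel deletion: no change.
Nasal assimilation: no change.

khososyos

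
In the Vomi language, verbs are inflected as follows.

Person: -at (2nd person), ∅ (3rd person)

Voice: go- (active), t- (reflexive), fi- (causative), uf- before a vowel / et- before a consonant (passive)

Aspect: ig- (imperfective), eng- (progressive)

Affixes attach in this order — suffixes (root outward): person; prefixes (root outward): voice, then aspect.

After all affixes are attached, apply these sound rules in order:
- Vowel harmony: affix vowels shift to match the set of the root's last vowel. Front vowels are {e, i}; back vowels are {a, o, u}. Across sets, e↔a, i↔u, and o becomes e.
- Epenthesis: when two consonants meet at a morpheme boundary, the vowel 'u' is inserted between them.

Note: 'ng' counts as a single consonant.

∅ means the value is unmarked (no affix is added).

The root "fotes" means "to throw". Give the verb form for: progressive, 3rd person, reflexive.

engutufotes

Attach voice reflexive t- → tfotes.
person = 3rd person: zero marking, form stays tfotes.
Attach aspect progressive eng- → engtfotes.
Vowel harmony: no change.
Apply epenthesis: engtfotes → engutufotes.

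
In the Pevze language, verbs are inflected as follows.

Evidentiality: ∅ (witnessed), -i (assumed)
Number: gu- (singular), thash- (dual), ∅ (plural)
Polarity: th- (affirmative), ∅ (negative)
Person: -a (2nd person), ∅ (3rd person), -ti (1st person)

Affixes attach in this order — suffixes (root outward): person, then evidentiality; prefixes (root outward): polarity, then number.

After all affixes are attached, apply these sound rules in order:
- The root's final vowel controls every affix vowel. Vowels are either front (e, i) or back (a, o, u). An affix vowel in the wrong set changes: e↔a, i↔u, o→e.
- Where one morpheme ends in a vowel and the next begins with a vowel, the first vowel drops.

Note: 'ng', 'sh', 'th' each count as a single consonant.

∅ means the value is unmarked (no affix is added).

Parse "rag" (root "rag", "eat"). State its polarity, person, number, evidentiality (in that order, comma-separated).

Segment: rag.
polarity: ∅ → negative.
person: ∅ → 3rd person.
number: ∅ → plural.
evidentiality: ∅ → witnessed.

negative, 3rd person, plural, witnessed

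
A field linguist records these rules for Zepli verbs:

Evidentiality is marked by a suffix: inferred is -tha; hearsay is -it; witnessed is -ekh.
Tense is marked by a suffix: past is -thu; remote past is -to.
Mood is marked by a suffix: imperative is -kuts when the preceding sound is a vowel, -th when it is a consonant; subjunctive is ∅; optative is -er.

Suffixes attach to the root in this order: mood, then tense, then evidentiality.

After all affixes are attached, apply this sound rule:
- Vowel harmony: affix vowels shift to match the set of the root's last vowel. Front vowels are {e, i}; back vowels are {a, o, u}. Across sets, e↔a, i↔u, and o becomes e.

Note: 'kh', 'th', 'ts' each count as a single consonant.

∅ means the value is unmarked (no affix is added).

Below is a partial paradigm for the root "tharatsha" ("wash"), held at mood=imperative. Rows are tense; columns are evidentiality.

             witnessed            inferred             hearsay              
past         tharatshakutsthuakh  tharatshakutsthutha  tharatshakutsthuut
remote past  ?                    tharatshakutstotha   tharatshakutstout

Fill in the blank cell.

tharatshakutstoakh

Attach mood imperative -kuts (after vowel 'a') → tharatshakuts.
Attach tense remote past -to → tharatshakutsto.
Attach evidentiality witnessed -ekh → tharatshakutstoekh.
Apply vowel harmony: tharatshakutstoekh → tharatshakutstoakh.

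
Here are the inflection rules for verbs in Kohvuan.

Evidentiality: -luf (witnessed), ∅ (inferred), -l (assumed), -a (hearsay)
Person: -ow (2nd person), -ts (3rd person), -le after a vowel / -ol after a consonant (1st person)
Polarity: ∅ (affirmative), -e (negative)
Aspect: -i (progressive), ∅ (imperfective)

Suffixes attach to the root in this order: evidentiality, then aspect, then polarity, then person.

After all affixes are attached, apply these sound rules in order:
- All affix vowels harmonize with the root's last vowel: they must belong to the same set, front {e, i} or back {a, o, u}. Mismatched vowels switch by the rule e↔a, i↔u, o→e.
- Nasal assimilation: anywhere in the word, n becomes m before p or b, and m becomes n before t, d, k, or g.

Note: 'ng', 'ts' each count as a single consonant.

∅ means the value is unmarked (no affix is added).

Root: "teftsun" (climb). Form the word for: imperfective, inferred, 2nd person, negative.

teftsunaow

evidentiality = inferred: zero marking, form stays teftsun.
aspect = imperfective: zero marking, form stays teftsun.
Attach polarity negative -e → teftsune.
Attach person 2nd person -ow → teftsuneow.
Apply vowel harmony: teftsuneow → teftsunaow.
Nasal assimilation: no change.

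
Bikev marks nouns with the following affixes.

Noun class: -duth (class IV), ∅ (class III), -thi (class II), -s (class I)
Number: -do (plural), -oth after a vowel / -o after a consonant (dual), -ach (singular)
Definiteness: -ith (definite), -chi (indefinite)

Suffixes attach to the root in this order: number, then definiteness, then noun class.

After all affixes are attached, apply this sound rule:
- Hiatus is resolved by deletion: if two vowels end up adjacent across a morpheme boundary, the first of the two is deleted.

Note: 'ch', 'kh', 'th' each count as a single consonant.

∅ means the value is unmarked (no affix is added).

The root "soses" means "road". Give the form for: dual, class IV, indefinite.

Attach number dual -o (after consonant 's') → soseso.
Attach definiteness indefinite -chi → sosesochi.
Attach noun class class IV -duth → sosesochiduth.
Vowel deletion: no change.

sosesochiduth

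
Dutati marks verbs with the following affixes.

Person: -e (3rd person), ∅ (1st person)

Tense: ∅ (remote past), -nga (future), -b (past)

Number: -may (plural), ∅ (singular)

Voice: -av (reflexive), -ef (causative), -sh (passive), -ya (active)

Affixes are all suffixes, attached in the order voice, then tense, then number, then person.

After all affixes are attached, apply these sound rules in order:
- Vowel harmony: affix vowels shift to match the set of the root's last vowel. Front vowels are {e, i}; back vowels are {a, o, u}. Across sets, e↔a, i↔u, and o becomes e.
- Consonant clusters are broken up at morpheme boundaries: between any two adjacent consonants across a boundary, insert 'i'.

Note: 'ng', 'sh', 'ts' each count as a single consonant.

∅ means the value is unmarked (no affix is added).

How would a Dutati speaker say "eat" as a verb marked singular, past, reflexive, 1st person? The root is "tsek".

tsekevib

Attach voice reflexive -av → tsekav.
Attach tense past -b → tsekavb.
number = singular: zero marking, form stays tsekavb.
person = 1st person: zero marking, form stays tsekavb.
Apply vowel harmony: tsekavb → tsekevb.
Apply epenthesis: tsekevb → tsekevib.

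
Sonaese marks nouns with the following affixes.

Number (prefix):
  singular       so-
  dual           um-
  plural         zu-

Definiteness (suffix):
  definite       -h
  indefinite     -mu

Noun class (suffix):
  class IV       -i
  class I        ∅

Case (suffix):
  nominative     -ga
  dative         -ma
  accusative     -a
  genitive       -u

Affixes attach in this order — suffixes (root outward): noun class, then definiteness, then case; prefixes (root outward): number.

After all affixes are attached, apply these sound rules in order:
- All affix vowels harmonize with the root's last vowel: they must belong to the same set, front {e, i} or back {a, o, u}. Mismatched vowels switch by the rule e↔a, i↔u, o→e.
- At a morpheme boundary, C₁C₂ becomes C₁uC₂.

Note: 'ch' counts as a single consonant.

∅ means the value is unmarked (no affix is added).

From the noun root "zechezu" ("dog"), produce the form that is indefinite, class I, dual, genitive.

umuzechezumuu

noun class = class I: zero marking, form stays zechezu.
Attach number dual um- → umzechezu.
Attach definiteness indefinite -mu → umzechezumu.
Attach case genitive -u → umzechezumuu.
Vowel harmony: no change.
Apply epenthesis: umzechezumuu → umuzechezumuu.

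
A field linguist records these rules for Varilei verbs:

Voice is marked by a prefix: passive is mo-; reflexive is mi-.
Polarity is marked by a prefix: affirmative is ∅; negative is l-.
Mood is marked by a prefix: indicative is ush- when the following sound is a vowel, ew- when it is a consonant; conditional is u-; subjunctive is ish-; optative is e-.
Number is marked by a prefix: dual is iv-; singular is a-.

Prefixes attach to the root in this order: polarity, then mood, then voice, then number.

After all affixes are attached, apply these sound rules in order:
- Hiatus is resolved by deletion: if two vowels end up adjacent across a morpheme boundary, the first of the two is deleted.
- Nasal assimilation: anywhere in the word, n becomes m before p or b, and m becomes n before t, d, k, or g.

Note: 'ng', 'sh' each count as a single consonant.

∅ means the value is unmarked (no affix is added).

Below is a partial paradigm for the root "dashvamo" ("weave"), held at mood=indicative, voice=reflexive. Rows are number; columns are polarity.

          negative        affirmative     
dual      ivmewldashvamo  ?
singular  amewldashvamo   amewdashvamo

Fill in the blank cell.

polarity = affirmative: zero marking, form stays dashvamo.
Attach mood indicative ew- (before consonant 'd') → ewdashvamo.
Attach voice reflexive mi- → miewdashvamo.
Attach number dual iv- → ivmiewdashvamo.
Apply vowel deletion: ivmiewdashvamo → ivmewdashvamo.
Nasal assimilation: no change.

ivmewdashvamo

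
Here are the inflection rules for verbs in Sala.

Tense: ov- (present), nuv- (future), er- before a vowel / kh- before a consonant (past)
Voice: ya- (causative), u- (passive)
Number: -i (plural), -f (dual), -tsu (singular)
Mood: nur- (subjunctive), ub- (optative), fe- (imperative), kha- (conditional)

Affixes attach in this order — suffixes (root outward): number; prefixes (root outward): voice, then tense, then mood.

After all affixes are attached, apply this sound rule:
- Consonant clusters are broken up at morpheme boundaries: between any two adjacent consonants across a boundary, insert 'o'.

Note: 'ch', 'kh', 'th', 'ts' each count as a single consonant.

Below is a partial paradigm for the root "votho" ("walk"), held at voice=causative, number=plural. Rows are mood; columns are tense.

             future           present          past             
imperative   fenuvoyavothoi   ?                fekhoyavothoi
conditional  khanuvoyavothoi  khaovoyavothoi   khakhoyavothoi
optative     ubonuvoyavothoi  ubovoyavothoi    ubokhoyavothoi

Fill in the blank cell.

Attach voice causative ya- → yavotho.
Attach tense present ov- → ovyavotho.
Attach mood imperative fe- → feovyavotho.
Attach number plural -i → feovyavothoi.
Apply epenthesis: feovyavothoi → feovoyavothoi.

feovoyavothoi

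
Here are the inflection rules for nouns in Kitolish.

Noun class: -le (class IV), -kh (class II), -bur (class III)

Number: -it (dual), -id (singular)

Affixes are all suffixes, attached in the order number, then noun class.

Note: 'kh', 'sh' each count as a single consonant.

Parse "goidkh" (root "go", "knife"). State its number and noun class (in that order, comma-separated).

singular, class II

Segment: go-id-kh.
number: -id → singular.
noun class: -kh → class II.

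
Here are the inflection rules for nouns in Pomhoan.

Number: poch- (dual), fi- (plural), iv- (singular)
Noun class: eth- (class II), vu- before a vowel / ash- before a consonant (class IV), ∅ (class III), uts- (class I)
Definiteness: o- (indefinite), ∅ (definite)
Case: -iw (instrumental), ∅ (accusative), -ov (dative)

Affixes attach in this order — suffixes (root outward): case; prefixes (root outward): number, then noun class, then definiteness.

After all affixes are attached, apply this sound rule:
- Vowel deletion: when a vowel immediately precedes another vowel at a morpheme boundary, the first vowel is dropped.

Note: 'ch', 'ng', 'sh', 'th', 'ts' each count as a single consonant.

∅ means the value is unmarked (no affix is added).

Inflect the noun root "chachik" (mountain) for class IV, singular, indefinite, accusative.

Attach number singular iv- → ivchachik.
Attach noun class class IV vu- (before vowel 'i') → vuivchachik.
Attach definiteness indefinite o- → ovuivchachik.
case = accusative: zero marking, form stays ovuivchachik.
Apply vowel deletion: ovuivchachik → ovivchachik.

ovivchachik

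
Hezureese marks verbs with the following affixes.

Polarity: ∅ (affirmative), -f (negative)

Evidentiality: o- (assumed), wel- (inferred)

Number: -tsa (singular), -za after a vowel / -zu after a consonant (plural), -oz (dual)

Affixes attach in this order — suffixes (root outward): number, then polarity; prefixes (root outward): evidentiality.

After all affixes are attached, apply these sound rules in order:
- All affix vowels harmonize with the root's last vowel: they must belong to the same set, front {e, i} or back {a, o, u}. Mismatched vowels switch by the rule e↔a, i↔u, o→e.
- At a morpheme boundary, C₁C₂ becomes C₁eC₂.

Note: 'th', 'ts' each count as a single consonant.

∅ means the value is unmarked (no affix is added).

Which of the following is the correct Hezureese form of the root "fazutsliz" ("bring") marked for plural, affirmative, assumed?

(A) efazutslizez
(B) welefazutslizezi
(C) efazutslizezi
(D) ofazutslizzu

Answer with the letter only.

Attach number plural -zu (after consonant 'z') → fazutslizzu.
polarity = affirmative: zero marking, form stays fazutslizzu.
Attach evidentiality assumed o- → ofazutslizzu.
Apply vowel harmony: ofazutslizzu → efazutslizzi.
Apply epenthesis: efazutslizzi → efazutslizezi.
So the correct form is efazutslizezi, option (C).
(A) efazutslizez is wrong: it uses dual instead of plural for number.
(B) welefazutslizezi is wrong: it uses inferred instead of assumed for evidentiality.
(D) ofazutslizzu is wrong: it fails to apply the sound rule(s).

C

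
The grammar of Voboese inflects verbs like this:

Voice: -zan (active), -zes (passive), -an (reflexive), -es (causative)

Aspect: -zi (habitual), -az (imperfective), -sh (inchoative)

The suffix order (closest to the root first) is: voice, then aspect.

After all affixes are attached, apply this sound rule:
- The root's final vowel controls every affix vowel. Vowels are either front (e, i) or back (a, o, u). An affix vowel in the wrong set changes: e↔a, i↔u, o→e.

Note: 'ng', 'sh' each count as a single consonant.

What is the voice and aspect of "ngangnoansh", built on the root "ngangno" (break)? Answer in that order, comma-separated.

Segment: ngangno-an-sh.
voice: -an → reflexive.
aspect: -sh → inchoative.

reflexive, inchoative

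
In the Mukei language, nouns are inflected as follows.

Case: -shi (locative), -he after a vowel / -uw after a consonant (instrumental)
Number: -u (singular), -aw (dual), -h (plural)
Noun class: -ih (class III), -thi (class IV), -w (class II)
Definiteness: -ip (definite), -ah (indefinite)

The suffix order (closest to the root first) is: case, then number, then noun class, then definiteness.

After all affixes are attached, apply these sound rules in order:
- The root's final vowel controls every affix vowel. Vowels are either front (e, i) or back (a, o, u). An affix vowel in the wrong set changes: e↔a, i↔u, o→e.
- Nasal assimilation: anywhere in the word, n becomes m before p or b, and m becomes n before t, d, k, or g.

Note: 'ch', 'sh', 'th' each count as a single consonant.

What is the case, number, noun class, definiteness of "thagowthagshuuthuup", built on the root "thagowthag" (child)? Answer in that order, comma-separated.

Segment: thagowthag-shi-u-thi-ip.
case: -shi → locative.
number: -u → singular.
noun class: -thi → class IV.
definiteness: -ip → definite.

locative, singular, class IV, definite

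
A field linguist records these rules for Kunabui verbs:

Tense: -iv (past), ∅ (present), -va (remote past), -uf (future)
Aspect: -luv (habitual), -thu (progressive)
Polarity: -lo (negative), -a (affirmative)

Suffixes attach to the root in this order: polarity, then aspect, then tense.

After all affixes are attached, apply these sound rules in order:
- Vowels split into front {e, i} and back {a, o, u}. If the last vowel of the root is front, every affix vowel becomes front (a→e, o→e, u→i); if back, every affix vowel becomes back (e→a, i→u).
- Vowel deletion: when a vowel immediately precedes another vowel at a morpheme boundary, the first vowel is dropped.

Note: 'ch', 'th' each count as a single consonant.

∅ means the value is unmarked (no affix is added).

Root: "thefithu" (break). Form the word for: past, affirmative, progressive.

thefithathuv

Attach polarity affirmative -a → thefithua.
Attach aspect progressive -thu → thefithuathu.
Attach tense past -iv → thefithuathuiv.
Apply vowel harmony: thefithuathuiv → thefithuathuuv.
Apply vowel deletion: thefithuathuuv → thefithathuv.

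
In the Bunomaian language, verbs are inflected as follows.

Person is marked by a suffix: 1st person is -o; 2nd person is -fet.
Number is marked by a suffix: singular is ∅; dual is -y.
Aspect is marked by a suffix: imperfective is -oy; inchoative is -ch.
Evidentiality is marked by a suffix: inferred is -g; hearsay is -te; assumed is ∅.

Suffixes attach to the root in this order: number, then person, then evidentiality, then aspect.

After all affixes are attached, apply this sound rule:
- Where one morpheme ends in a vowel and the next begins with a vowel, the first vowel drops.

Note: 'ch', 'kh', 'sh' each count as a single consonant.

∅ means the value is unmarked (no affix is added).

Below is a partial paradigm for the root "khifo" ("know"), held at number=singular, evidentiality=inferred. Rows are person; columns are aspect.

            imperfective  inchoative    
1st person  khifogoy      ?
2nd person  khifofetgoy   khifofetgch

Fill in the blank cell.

number = singular: zero marking, form stays khifo.
Attach person 1st person -o → khifoo.
Attach evidentiality inferred -g → khifoog.
Attach aspect inchoative -ch → khifoogch.
Apply vowel deletion: khifoogch → khifogch.

khifogch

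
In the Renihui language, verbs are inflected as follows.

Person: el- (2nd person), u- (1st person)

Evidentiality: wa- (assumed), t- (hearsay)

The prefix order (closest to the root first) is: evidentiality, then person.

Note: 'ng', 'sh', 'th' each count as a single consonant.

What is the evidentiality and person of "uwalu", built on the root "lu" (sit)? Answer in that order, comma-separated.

Segment: u-wa-lu.
evidentiality: wa- → assumed.
person: u- → 1st person.

assumed, 1st person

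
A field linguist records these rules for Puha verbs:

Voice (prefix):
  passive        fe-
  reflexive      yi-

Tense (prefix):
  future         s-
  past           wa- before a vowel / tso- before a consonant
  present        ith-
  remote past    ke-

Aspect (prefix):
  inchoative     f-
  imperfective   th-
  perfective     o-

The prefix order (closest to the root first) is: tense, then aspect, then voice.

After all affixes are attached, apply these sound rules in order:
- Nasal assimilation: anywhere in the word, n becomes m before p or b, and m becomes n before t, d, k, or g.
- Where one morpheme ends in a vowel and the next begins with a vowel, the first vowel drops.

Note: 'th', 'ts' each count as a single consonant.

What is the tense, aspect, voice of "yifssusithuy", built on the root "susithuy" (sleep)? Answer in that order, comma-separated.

future, inchoative, reflexive

Segment: yi-f-s-susithuy.
tense: s- → future.
aspect: f- → inchoative.
voice: yi- → reflexive.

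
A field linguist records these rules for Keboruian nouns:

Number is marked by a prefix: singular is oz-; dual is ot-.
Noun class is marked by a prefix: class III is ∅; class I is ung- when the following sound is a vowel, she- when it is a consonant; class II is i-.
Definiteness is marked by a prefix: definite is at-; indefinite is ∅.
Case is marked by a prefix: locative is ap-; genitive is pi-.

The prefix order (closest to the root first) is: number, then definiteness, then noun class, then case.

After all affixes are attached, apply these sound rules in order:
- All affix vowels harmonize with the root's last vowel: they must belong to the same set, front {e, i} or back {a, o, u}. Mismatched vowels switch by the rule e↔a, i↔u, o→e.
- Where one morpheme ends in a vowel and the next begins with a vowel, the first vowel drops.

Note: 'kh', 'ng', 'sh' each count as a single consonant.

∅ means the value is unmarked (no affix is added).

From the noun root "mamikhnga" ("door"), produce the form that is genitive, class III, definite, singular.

patozmamikhnga

Attach number singular oz- → ozmamikhnga.
Attach definiteness definite at- → atozmamikhnga.
noun class = class III: zero marking, form stays atozmamikhnga.
Attach case genitive pi- → piatozmamikhnga.
Apply vowel harmony: piatozmamikhnga → puatozmamikhnga.
Apply vowel deletion: puatozmamikhnga → patozmamikhnga.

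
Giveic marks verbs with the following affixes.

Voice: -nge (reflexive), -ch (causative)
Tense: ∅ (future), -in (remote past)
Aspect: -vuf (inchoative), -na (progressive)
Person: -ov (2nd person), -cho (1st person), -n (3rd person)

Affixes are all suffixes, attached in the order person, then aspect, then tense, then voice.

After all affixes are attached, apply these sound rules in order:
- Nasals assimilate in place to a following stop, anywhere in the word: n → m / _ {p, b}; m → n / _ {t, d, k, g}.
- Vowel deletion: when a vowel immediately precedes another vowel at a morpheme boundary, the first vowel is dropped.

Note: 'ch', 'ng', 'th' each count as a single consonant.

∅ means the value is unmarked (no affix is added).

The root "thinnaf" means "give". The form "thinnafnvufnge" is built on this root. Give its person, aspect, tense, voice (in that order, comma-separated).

Segment: thinnaf-n-vuf-nge.
person: -n → 3rd person.
aspect: -vuf → inchoative.
tense: ∅ → future.
voice: -nge → reflexive.

3rd person, inchoative, future, reflexive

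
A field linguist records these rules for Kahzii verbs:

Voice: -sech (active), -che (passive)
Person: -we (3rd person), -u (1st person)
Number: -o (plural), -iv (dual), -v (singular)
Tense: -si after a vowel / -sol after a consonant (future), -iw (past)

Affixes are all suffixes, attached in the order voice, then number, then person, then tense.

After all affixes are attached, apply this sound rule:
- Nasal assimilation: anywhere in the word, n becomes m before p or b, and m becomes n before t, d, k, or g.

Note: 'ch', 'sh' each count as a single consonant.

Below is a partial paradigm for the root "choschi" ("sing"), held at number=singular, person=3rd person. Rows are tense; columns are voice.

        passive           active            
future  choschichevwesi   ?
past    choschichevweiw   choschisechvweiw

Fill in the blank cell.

choschisechvwesi

Attach voice active -sech → choschisech.
Attach number singular -v → choschisechv.
Attach person 3rd person -we → choschisechvwe.
Attach tense future -si (after vowel 'e') → choschisechvwesi.
Nasal assimilation: no change.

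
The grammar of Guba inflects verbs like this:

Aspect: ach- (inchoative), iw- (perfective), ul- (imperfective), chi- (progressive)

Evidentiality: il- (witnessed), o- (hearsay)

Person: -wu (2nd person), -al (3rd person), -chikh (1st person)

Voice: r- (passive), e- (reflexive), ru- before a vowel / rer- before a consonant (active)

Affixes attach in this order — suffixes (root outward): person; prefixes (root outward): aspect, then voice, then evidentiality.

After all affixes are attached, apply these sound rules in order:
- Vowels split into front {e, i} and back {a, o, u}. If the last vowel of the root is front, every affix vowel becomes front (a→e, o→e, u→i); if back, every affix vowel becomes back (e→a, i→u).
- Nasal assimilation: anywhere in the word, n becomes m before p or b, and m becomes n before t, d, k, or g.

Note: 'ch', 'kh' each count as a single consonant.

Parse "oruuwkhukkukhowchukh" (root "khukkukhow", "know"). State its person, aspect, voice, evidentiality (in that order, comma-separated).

1st person, perfective, active, hearsay

Segment: o-ru-iw-khukkukhow-chikh.
person: -chikh → 1st person.
aspect: iw- → perfective.
voice: ru/rer- → active.
evidentiality: o- → hearsay.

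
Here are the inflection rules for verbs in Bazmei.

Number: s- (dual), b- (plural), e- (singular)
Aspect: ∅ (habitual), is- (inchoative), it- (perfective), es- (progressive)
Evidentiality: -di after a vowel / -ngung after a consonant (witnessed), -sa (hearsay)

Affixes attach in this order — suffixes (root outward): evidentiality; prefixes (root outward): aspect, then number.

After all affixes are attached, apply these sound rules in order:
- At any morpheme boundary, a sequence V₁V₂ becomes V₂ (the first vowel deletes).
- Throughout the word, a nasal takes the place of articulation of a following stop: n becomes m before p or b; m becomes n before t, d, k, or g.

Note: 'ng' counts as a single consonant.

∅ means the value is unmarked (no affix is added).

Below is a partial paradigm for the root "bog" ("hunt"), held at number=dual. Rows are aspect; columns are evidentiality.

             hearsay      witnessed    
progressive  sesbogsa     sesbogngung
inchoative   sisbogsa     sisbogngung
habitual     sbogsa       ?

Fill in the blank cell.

sbogngung

aspect = habitual: zero marking, form stays bog.
Attach number dual s- → sbog.
Attach evidentiality witnessed -ngung (after consonant 'g') → sbogngung.
Vowel deletion: no change.
Nasal assimilation: no change.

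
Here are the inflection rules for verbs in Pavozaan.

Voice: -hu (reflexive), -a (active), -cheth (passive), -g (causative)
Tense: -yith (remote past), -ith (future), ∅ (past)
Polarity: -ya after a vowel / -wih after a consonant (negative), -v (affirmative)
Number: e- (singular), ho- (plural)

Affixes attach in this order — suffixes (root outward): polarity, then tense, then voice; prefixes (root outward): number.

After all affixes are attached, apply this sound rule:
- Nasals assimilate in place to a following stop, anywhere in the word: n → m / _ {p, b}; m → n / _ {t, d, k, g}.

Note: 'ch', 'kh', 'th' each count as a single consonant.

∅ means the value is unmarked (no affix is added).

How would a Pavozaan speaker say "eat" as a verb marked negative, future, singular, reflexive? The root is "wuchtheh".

Attach number singular e- → ewuchtheh.
Attach polarity negative -wih (after consonant 'h') → ewuchthehwih.
Attach tense future -ith → ewuchthehwihith.
Attach voice reflexive -hu → ewuchthehwihithhu.
Nasal assimilation: no change.

ewuchthehwihithhu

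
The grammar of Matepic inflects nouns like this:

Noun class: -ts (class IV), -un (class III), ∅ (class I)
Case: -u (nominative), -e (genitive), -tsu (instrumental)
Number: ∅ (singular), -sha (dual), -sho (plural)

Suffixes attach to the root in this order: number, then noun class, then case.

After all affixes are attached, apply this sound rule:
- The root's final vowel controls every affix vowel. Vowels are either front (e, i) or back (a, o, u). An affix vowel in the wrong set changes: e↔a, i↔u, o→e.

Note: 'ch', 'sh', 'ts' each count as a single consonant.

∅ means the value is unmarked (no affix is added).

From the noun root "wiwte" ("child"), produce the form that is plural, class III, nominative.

wiwtesheini

Attach number plural -sho → wiwtesho.
Attach noun class class III -un → wiwteshoun.
Attach case nominative -u → wiwteshounu.
Apply vowel harmony: wiwteshounu → wiwtesheini.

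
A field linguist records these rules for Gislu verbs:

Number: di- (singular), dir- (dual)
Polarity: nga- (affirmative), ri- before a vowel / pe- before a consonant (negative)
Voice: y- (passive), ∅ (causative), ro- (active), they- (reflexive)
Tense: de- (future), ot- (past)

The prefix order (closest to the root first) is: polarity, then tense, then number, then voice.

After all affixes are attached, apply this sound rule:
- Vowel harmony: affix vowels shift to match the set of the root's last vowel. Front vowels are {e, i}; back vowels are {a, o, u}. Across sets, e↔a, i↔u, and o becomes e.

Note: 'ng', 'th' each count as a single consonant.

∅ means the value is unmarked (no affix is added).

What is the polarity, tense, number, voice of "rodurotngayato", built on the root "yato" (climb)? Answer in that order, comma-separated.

Segment: ro-dir-ot-nga-yato.
polarity: nga- → affirmative.
tense: ot- → past.
number: dir- → dual.
voice: ro- → active.

affirmative, past, dual, active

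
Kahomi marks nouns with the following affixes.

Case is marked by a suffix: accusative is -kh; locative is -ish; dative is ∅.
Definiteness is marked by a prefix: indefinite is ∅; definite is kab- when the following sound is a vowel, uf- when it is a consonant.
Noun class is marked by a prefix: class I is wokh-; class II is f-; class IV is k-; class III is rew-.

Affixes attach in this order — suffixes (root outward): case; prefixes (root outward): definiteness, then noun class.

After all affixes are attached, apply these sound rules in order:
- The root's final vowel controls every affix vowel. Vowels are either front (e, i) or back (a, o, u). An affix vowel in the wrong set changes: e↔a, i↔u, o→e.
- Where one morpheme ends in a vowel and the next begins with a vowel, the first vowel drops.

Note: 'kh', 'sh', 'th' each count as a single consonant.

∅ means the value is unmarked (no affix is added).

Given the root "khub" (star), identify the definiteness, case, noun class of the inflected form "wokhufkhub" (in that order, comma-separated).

definite, dative, class I

Segment: wokh-uf-khub.
definiteness: kab/uf- → definite.
case: ∅ → dative.
noun class: wokh- → class I.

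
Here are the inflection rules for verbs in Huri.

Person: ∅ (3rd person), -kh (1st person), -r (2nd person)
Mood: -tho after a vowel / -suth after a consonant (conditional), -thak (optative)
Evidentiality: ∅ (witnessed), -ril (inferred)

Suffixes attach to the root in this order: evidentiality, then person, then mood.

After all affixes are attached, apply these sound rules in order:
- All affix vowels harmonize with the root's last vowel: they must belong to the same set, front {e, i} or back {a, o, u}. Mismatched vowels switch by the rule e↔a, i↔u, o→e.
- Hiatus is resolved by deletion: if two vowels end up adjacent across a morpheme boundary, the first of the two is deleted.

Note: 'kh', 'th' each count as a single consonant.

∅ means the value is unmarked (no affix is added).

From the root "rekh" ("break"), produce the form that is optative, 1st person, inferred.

Attach evidentiality inferred -ril → rekhril.
Attach person 1st person -kh → rekhrilkh.
Attach mood optative -thak → rekhrilkhthak.
Apply vowel harmony: rekhrilkhthak → rekhrilkhthek.
Vowel deletion: no change.

rekhrilkhthek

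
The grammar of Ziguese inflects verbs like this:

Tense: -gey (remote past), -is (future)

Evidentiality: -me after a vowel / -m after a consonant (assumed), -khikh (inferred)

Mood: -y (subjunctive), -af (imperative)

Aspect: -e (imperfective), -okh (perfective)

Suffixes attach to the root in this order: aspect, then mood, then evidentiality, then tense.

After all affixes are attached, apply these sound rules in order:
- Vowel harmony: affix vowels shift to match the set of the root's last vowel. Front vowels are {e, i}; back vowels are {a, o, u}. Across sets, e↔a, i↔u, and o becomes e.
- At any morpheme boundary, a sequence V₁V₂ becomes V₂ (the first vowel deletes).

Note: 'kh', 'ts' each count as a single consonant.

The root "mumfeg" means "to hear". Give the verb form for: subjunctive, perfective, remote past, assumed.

Attach aspect perfective -okh → mumfegokh.
Attach mood subjunctive -y → mumfegokhy.
Attach evidentiality assumed -m (after consonant 'y') → mumfegokhym.
Attach tense remote past -gey → mumfegokhymgey.
Apply vowel harmony: mumfegokhymgey → mumfegekhymgey.
Vowel deletion: no change.

mumfegekhymgey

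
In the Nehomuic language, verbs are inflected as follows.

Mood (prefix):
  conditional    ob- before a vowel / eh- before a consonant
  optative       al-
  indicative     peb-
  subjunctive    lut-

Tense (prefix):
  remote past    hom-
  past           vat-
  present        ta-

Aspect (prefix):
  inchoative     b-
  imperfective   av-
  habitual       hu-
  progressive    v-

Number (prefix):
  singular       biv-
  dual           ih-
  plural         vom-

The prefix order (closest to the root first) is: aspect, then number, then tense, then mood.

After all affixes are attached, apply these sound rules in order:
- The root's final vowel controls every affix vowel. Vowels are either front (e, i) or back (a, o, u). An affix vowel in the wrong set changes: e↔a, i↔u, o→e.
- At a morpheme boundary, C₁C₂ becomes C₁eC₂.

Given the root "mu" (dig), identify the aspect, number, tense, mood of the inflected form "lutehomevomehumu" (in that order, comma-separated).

habitual, plural, remote past, subjunctive

Segment: lut-hom-vom-hu-mu.
aspect: hu- → habitual.
number: vom- → plural.
tense: hom- → remote past.
mood: lut- → subjunctive.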